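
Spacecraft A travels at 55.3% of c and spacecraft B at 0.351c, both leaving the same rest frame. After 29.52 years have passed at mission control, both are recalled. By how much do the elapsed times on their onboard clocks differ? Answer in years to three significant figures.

|τ_A − τ_B| = 3.05 years

A: β = 0.553; γ = 1/√(1 − 0.553²) = 1/√0.6942 = 1.200; τ_A = 29.52/1.200 = 24.60 years.
B: γ = 1/√(1 − 0.351²) = 1/√0.8768 = 1.068; τ_B = 29.52/1.068 = 27.64 years.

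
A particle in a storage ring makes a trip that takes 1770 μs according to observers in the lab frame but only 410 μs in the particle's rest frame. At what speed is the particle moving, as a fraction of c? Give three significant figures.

The proper time is measured in the particle's rest frame (both events occur at the particle's location); Δt is measured in the lab frame. γ = Δt/τ = 1770/410 = 4.317.
β = √(1 − 1/γ²) = √(1 − 0.05366) = √0.9463

v = 0.973c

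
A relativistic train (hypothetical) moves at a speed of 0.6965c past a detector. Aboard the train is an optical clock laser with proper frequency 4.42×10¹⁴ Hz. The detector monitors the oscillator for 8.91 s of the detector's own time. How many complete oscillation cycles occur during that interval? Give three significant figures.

N = 2.83×10¹⁵

γ = 1/√(1 − 0.6965²) = 1/√0.5149 = 1.394
During 8.91 s of lab time, the oscillator's proper time advances by τ = Δt/γ = 8.91/1.394 = 6.393 s = 6.393×10⁰ s.
N = f × τ = 4.42×10¹⁴ × 6.393×10⁰ = 2.826×10¹⁵.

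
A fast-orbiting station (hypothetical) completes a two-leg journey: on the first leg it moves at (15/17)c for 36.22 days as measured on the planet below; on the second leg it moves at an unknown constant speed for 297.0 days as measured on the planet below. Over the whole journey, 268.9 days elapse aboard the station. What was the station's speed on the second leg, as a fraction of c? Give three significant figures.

Leg 1: γ = 1/√(1 − (15/17)²) = 17/8 = 2.125; τ_1 = 36.22/2.125 = 17.04 days.
Leg 2: speed unknown; τ_2 = 297.0/γ_2.
Total proper time: 17.04 + τ_2 = 268.9, so τ_2 = 268.9 − 17.04 = 251.9 days.
γ_2 = 297.0/251.9 = 1.179; β = √(1 − 1/γ²) = √0.2809.

β = 0.530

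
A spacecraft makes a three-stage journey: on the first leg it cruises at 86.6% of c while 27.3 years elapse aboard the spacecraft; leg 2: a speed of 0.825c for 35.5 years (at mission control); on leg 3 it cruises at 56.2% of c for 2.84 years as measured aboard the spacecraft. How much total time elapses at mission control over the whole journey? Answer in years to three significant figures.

Leg 1: β = 0.866; γ = 1/√(1 − 0.866²) = 1/√0.2500 = 2.000; Δt_1 = 2.000 × 27.3 = 54.60 years.
Leg 2: 35.5 years is already measured at mission control.
Leg 3: β = 0.562; γ = 1/√(1 − 0.562²) = 1/√0.6842 = 1.209; Δt_3 = 1.209 × 2.84 = 3.434 years.
Total: 54.60 + 35.50 + 3.434 years.

Δt = 93.5 years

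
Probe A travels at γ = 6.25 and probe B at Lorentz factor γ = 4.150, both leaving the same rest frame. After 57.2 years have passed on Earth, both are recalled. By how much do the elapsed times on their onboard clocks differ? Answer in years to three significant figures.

A: γ = 6.25; τ_A = 57.2/6.250 = 9.152 years.
B: γ = 4.150; τ_B = 57.2/4.150 = 13.78 years.

|τ_A − τ_B| = 4.63 years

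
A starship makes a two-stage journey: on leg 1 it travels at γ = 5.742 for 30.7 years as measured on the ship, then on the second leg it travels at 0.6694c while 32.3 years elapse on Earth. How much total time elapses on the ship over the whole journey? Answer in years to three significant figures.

Leg 1: 30.7 years is already measured on the ship.
Leg 2: γ = 1/√(1 − 0.6694²) = 1/√0.5519 = 1.346; τ_2 = 32.3/1.346 = 24.00 years.
Total: 30.70 + 24.00 years.

τ = 54.7 years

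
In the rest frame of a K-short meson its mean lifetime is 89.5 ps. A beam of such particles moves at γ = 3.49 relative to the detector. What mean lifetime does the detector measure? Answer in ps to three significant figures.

γ = 3.49
The rest-frame lifetime is the proper time; the lab measures the dilated interval Δt = γτ₀ = 3.490 × 89.5 ps.

Δt = 312 ps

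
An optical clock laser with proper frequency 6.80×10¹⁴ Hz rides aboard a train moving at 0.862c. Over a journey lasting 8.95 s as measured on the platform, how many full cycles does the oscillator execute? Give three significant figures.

γ = 1/√(1 − 0.862²) = 1/√0.2570 = 1.973
The oscillator's own cycle count is N = f × τ where τ is the proper time on the train. τ = Δt/γ = 8.95/1.973 = 4.537 s = 4.537×10⁰ s.
N = 6.80×10¹⁴ × 4.537×10⁰ = 3.085×10¹⁵.

N = 3.09×10¹⁵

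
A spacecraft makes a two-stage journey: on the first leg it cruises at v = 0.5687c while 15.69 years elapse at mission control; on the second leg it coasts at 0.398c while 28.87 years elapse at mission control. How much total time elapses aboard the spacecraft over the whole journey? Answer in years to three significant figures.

Leg 1: γ = 1/√(1 − 0.5687²) = 1/√0.6766 = 1.216; τ_1 = 15.69/1.216 = 12.91 years.
Leg 2: γ = 1/√(1 − 0.398²) = 1/√0.8416 = 1.090; τ_2 = 28.87/1.090 = 26.48 years.
Total: 12.91 + 26.48 years.

τ = 39.4 years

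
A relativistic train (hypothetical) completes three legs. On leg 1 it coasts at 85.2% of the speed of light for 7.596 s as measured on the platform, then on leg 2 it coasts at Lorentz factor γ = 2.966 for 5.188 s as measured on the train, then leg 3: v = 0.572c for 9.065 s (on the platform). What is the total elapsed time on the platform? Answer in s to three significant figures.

Δt = 32.0 s

Leg 1: 7.596 s is already measured on the platform.
Leg 2: γ = 2.966; Δt_2 = 2.966 × 5.188 = 15.39 s.
Leg 3: 9.065 s is already measured on the platform.
Total: 7.596 + 15.39 + 9.065 s.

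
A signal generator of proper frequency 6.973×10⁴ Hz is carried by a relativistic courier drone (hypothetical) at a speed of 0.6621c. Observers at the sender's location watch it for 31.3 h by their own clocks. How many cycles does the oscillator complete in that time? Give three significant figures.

N = 5.89×10⁹

γ = 1/√(1 − 0.6621²) = 1/√0.5616 = 1.334
During 31.3 h of lab time, the oscillator's proper time advances by τ = Δt/γ = 31.3/1.334 = 23.46 h = 8.444×10⁴ s.
N = f × τ = 6.973×10⁴ × 8.444×10⁴ = 5.888×10⁹.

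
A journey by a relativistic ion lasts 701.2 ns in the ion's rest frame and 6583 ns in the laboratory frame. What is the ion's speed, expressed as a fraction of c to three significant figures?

v = 0.994c

The proper time is measured in the ion's rest frame (both events occur at the ion's location); Δt is measured in the laboratory frame. γ = Δt/τ = 6583/701.2 = 9.388.
β = √(1 − 1/γ²) = √(1 − 0.01135) = √0.9887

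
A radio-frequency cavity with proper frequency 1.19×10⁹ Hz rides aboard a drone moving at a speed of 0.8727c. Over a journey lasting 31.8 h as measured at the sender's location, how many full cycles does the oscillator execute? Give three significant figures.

γ = 1/√(1 − 0.8727²) = 1/√0.2384 = 2.048
The oscillator's own cycle count is N = f × τ where τ is the proper time aboard the drone. τ = Δt/γ = 31.8/2.048 = 15.53 h = 5.590×10⁴ s.
N = 1.19×10⁹ × 5.590×10⁴ = 6.652×10¹³.

N = 6.65×10¹³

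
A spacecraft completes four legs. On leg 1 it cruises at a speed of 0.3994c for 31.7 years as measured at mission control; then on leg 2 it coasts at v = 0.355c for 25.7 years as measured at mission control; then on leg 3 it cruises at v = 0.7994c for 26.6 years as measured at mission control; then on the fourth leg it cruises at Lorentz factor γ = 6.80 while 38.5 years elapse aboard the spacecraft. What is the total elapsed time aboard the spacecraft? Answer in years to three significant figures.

τ = 108 years

Leg 1: γ = 1/√(1 − 0.3994²) = 1/√0.8405 = 1.091; τ_1 = 31.7/1.091 = 29.06 years.
Leg 2: γ = 1/√(1 − 0.355²) = 1/√0.8740 = 1.070; τ_2 = 25.7/1.070 = 24.03 years.
Leg 3: γ = 1/√(1 − 0.7994²) = 1/√0.3610 = 1.664; τ_3 = 26.6/1.664 = 15.98 years.
Leg 4: 38.5 years is already measured aboard the spacecraft.
Total: 29.06 + 24.03 + 15.98 + 38.50 years.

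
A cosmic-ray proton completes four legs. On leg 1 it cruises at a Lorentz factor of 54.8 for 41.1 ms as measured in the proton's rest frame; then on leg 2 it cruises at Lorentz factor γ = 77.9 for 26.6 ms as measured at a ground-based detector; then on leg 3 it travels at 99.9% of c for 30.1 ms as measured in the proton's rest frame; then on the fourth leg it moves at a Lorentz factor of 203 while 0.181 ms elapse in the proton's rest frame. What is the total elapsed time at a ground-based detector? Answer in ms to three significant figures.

Leg 1: γ = 54.8; Δt_1 = 54.80 × 41.1 = 2252 ms.
Leg 2: 26.6 ms is already measured at a ground-based detector.
Leg 3: β = 0.999; γ = 1/√(1 − 0.999²) = 1/√0.001999 = 22.37; Δt_3 = 22.37 × 30.1 = 673.2 ms.
Leg 4: γ = 203; Δt_4 = 203.0 × 0.181 = 36.74 ms.
Total: 2252 + 26.60 + 673.2 + 36.74 ms.

Δt = 2990 ms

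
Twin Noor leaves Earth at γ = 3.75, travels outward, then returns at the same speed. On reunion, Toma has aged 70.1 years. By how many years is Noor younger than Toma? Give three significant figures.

Δt − τ = 51.4 years

γ = 3.75
Noor's elapsed proper time: τ = 70.1/3.750 = 18.69 years.
Age gap = Δt − τ = 70.1 − 18.69 years.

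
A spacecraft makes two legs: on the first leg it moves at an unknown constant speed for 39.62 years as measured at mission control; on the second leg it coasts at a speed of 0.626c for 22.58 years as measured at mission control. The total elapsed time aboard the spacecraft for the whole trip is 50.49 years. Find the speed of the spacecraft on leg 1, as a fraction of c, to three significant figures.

Leg 1: speed unknown; τ_1 = 39.62/γ_1.
Leg 2: γ = 1/√(1 − 0.626²) = 1/√0.6081 = 1.282; τ_2 = 22.58/1.282 = 17.61 years.
Total proper time: τ_1 + 17.61 = 50.49, so τ_1 = 50.49 − 17.61 = 32.88 years.
γ_1 = 39.62/32.88 = 1.205; β = √(1 − 1/γ²) = √0.3112.

β = 0.558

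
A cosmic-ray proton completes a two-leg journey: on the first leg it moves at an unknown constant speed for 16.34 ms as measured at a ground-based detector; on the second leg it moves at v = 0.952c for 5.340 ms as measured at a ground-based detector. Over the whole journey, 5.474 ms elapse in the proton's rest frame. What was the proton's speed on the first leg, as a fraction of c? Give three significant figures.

Leg 1: speed unknown; τ_1 = 16.34/γ_1.
Leg 2: γ = 1/√(1 − 0.952²) = 1/√0.09370 = 3.267; τ_2 = 5.340/3.267 = 1.635 ms.
Total proper time: τ_1 + 1.635 = 5.474, so τ_1 = 5.474 − 1.635 = 3.839 ms.
γ_1 = 16.34/3.839 = 4.256; β = √(1 − 1/γ²) = √0.9448.

β = 0.972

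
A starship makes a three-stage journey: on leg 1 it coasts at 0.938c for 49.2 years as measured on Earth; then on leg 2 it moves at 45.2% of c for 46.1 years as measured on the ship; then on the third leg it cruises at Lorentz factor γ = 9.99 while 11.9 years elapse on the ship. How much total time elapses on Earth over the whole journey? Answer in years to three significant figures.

Leg 1: 49.2 years is already measured on Earth.
Leg 2: β = 0.452; γ = 1/√(1 − 0.452²) = 1/√0.7957 = 1.121; Δt_2 = 1.121 × 46.1 = 51.68 years.
Leg 3: γ = 9.99; Δt_3 = 9.990 × 11.9 = 118.9 years.
Total: 49.20 + 51.68 + 118.9 years.

Δt = 220 years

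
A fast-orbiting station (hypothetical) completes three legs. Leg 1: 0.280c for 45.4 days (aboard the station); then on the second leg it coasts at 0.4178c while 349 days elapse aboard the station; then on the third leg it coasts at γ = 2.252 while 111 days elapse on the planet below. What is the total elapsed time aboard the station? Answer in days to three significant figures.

τ = 444 days

Leg 1: 45.4 days is already measured aboard the station.
Leg 2: 349 days is already measured aboard the station.
Leg 3: γ = 2.252; τ_3 = 111/2.252 = 49.29 days.
Total: 45.40 + 349.0 + 49.29 days.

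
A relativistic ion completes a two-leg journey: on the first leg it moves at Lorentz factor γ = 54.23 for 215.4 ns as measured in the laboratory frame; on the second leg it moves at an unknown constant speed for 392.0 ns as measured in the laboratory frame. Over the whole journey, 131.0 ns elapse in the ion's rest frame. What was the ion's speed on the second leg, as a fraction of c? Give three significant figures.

β = 0.946

Leg 1: γ = 54.23; τ_1 = 215.4/54.23 = 3.972 ns.
Leg 2: speed unknown; τ_2 = 392.0/γ_2.
Total proper time: 3.972 + τ_2 = 131.0, so τ_2 = 131.0 − 3.972 = 127.0 ns.
γ_2 = 392.0/127.0 = 3.086; β = √(1 − 1/γ²) = √0.8950.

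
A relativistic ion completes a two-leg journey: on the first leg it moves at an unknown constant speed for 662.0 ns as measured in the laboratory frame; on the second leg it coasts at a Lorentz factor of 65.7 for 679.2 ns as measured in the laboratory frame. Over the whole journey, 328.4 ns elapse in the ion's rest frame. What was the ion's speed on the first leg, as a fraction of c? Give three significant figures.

β = 0.877

Leg 1: speed unknown; τ_1 = 662.0/γ_1.
Leg 2: γ = 65.7; τ_2 = 679.2/65.70 = 10.34 ns.
Total proper time: τ_1 + 10.34 = 328.4, so τ_1 = 328.4 − 10.34 = 318.1 ns.
γ_1 = 662.0/318.1 = 2.081; β = √(1 − 1/γ²) = √0.7692.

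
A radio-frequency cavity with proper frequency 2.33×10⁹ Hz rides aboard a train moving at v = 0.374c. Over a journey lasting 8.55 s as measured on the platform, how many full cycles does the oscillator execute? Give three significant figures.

γ = 1/√(1 − 0.374²) = 1/√0.8601 = 1.078
The oscillator's own cycle count is N = f × τ where τ is the proper time on the train. τ = Δt/γ = 8.55/1.078 = 7.930 s = 7.930×10⁰ s.
N = 2.33×10⁹ × 7.930×10⁰ = 1.848×10¹⁰.

N = 1.85×10¹⁰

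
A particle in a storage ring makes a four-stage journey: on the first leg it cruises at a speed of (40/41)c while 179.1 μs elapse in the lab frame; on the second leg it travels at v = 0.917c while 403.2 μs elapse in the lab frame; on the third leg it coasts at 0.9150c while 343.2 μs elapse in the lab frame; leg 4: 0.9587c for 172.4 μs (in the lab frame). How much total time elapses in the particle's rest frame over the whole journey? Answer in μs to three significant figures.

Leg 1: γ = 1/√(1 − (40/41)²) = 41/9 ≈ 4.556; τ_1 = 179.1/4.556 = 39.31 μs.
Leg 2: γ = 1/√(1 − 0.917²) = 1/√0.1591 = 2.507; τ_2 = 403.2/2.507 = 160.8 μs.
Leg 3: γ = 1/√(1 − 0.9150²) = 1/√0.1628 = 2.479; τ_3 = 343.2/2.479 = 138.5 μs.
Leg 4: γ = 1/√(1 − 0.9587²) = 1/√0.08089 = 3.516; τ_4 = 172.4/3.516 = 49.03 μs.
Total: 39.31 + 160.8 + 138.5 + 49.03 μs.

τ = 388 μs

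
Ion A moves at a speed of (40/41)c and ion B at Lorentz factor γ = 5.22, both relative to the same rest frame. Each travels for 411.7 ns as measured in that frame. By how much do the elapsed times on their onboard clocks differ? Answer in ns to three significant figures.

A: γ = 1/√(1 − (40/41)²) = 41/9 ≈ 4.556; τ_A = 411.7/4.556 = 90.37 ns.
B: γ = 5.22; τ_B = 411.7/5.220 = 78.87 ns.

|τ_A − τ_B| = 11.5 ns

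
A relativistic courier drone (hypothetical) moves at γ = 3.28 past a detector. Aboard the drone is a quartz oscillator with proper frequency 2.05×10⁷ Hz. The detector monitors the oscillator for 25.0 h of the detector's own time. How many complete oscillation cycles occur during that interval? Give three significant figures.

γ = 3.28
During 25.0 h of lab time, the oscillator's proper time advances by τ = Δt/γ = 25.0/3.280 = 7.622 h = 2.744×10⁴ s.
N = f × τ = 2.05×10⁷ × 2.744×10⁴ = 5.625×10¹¹.

N = 5.62×10¹¹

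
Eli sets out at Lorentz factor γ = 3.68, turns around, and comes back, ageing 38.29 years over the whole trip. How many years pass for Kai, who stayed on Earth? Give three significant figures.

Δt = 141 years

γ = 3.68
Earth-frame duration is the dilated interval: Δt = γτ = 3.680 × 38.29 years.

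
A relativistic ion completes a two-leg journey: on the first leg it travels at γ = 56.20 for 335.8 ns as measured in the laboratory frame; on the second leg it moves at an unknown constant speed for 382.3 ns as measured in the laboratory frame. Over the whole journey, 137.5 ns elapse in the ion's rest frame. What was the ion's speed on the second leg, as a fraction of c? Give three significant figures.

β = 0.939

Leg 1: γ = 56.20; τ_1 = 335.8/56.20 = 5.975 ns.
Leg 2: speed unknown; τ_2 = 382.3/γ_2.
Total proper time: 5.975 + τ_2 = 137.5, so τ_2 = 137.5 − 5.975 = 131.5 ns.
γ_2 = 382.3/131.5 = 2.907; β = √(1 − 1/γ²) = √0.8816.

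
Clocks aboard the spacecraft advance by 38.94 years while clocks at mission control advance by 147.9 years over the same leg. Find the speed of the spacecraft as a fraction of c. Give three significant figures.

β = 0.965

The proper time is measured aboard the spacecraft (both events occur at the spacecraft's location); Δt is measured at mission control. γ = Δt/τ = 147.9/38.94 = 3.798.
β = √(1 − 1/γ²) = √(1 − 0.06932) = √0.9307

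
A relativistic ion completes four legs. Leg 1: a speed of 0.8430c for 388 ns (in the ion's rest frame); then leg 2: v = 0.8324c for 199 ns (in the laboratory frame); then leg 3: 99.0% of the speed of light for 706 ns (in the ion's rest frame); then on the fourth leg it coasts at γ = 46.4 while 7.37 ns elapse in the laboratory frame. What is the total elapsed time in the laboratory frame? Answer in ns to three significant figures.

Δt = 5930 ns

Leg 1: γ = 1/√(1 − 0.8430²) = 1/√0.2894 = 1.859; Δt_1 = 1.859 × 388 = 721.3 ns.
Leg 2: 199 ns is already measured in the laboratory frame.
Leg 3: β = 0.990; γ = 1/√(1 − 0.990²) = 1/√0.01990 = 7.089; Δt_3 = 7.089 × 706 = 5005 ns.
Leg 4: 7.37 ns is already measured in the laboratory frame.
Total: 721.3 + 199.0 + 5005 + 7.370 ns.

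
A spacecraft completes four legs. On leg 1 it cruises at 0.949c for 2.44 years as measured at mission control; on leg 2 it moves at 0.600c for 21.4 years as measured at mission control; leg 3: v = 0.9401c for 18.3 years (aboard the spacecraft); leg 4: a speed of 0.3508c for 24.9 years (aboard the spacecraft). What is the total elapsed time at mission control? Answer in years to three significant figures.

Leg 1: 2.44 years is already measured at mission control.
Leg 2: 21.4 years is already measured at mission control.
Leg 3: γ = 1/√(1 − 0.9401²) = 1/√0.1162 = 2.933; Δt_3 = 2.933 × 18.3 = 53.68 years.
Leg 4: γ = 1/√(1 − 0.3508²) = 1/√0.8769 = 1.068; Δt_4 = 1.068 × 24.9 = 26.59 years.
Total: 2.440 + 21.40 + 53.68 + 26.59 years.

Δt = 104 years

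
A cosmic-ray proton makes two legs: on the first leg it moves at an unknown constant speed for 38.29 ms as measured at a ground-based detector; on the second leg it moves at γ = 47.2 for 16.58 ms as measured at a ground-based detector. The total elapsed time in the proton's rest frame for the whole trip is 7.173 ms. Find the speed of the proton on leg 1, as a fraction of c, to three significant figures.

β = 0.984

Leg 1: speed unknown; τ_1 = 38.29/γ_1.
Leg 2: γ = 47.2; τ_2 = 16.58/47.20 = 0.3513 ms.
Total proper time: τ_1 + 0.3513 = 7.173, so τ_1 = 7.173 − 0.3513 = 6.822 ms.
γ_1 = 38.29/6.822 = 5.613; β = √(1 − 1/γ²) = √0.9683.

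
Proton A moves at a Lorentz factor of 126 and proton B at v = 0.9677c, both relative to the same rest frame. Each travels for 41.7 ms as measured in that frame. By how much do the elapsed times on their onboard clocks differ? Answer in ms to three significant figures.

|τ_A − τ_B| = 10.2 ms

A: γ = 126; τ_A = 41.7/126.0 = 0.3310 ms.
B: γ = 1/√(1 − 0.9677²) = 1/√0.06356 = 3.967; τ_B = 41.7/3.967 = 10.51 ms.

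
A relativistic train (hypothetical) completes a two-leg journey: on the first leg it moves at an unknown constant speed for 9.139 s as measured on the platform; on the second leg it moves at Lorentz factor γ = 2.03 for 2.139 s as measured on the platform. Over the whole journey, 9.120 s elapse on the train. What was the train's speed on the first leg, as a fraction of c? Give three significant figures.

Leg 1: speed unknown; τ_1 = 9.139/γ_1.
Leg 2: γ = 2.03; τ_2 = 2.139/2.030 = 1.054 s.
Total proper time: τ_1 + 1.054 = 9.120, so τ_1 = 9.120 − 1.054 = 8.066 s.
γ_1 = 9.139/8.066 = 1.133; β = √(1 − 1/γ²) = √0.2210.

β = 0.470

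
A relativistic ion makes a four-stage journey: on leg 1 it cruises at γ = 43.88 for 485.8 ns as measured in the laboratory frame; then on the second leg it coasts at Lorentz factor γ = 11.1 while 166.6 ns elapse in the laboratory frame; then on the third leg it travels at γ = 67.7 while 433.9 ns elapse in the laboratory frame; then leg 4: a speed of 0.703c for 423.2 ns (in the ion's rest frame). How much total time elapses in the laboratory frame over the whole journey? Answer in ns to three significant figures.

Δt = 1680 ns

Leg 1: 485.8 ns is already measured in the laboratory frame.
Leg 2: 166.6 ns is already measured in the laboratory frame.
Leg 3: 433.9 ns is already measured in the laboratory frame.
Leg 4: γ = 1/√(1 − 0.703²) = 1/√0.5058 = 1.406; Δt_4 = 1.406 × 423.2 = 595.1 ns.
Total: 485.8 + 166.6 + 433.9 + 595.1 ns.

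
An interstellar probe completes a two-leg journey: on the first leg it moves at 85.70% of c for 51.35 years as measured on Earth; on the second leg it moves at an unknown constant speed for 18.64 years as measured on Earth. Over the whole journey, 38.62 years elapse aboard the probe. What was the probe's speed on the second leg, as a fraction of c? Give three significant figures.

Leg 1: β = 0.8570; γ = 1/√(1 − 0.8570²) = 1/√0.2656 = 1.941; τ_1 = 51.35/1.941 = 26.46 years.
Leg 2: speed unknown; τ_2 = 18.64/γ_2.
Total proper time: 26.46 + τ_2 = 38.62, so τ_2 = 38.62 − 26.46 = 12.16 years.
γ_2 = 18.64/12.16 = 1.533; β = √(1 − 1/γ²) = √0.5745.

β = 0.758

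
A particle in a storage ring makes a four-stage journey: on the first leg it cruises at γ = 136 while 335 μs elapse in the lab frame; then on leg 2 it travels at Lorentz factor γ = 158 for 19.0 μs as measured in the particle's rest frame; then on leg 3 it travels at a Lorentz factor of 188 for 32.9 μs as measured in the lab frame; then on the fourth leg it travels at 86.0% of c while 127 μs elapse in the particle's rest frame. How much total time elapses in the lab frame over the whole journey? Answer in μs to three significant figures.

Leg 1: 335 μs is already measured in the lab frame.
Leg 2: γ = 158; Δt_2 = 158.0 × 19.0 = 3002 μs.
Leg 3: 32.9 μs is already measured in the lab frame.
Leg 4: β = 0.860; γ = 1/√(1 − 0.860²) = 1/√0.2604 = 1.960; Δt_4 = 1.960 × 127 = 248.9 μs.
Total: 335.0 + 3002 + 32.90 + 248.9 μs.

Δt = 3620 μs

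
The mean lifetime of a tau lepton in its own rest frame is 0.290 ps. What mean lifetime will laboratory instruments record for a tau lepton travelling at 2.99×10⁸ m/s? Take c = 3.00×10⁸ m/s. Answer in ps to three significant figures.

Δt = 3.55 ps

β = 2.99×10⁸/3.00×10⁸ = 0.9967; γ = 1/√(1 − 0.9967²) = 12.26
The rest-frame lifetime is the proper time; the lab measures the dilated interval Δt = γτ₀ = 12.26 × 0.290 ps.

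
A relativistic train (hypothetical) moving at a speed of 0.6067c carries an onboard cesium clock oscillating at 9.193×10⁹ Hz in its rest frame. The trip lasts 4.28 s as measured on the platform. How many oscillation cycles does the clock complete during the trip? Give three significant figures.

N = 3.13×10¹⁰

γ = 1/√(1 − 0.6067²) = 1/√0.6319 = 1.258
The oscillator's own cycle count is N = f × τ where τ is the proper time on the train. τ = Δt/γ = 4.28/1.258 = 3.402 s = 3.402×10⁰ s.
N = 9.193×10⁹ × 3.402×10⁰ = 3.128×10¹⁰.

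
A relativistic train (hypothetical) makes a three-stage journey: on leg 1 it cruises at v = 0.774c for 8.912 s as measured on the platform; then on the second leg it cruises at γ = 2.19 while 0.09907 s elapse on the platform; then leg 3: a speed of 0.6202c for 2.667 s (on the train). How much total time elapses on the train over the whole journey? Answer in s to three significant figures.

τ = 8.36 s

Leg 1: γ = 1/√(1 − 0.774²) = 1/√0.4009 = 1.579; τ_1 = 8.912/1.579 = 5.643 s.
Leg 2: γ = 2.19; τ_2 = 0.09907/2.190 = 0.04524 s.
Leg 3: 2.667 s is already measured on the train.
Total: 5.643 + 0.04524 + 2.667 s.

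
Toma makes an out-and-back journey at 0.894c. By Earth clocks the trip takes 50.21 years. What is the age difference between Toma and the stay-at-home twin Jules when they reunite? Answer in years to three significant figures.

γ = 1/√(1 − 0.894²) = 1/√0.2008 = 2.232
Toma's elapsed proper time: τ = 50.21/2.232 = 22.50 years.
Age gap = Δt − τ = 50.21 − 22.50 years.

Δt − τ = 27.7 years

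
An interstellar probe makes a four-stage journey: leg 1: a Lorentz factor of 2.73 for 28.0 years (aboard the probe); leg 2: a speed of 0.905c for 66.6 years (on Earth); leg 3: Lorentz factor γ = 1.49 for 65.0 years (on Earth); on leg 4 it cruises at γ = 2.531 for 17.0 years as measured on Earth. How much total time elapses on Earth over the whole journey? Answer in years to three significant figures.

Δt = 225 years

Leg 1: γ = 2.73; Δt_1 = 2.730 × 28.0 = 76.44 years.
Leg 2: 66.6 years is already measured on Earth.
Leg 3: 65.0 years is already measured on Earth.
Leg 4: 17.0 years is already measured on Earth.
Total: 76.44 + 66.60 + 65.00 + 17.00 years.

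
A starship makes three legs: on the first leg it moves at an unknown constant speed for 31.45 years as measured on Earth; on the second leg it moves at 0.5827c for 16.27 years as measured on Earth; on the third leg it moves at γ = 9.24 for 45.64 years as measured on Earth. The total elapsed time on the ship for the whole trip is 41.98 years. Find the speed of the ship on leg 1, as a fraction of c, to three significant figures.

β = 0.653

Leg 1: speed unknown; τ_1 = 31.45/γ_1.
Leg 2: γ = 1/√(1 − 0.5827²) = 1/√0.6605 = 1.230; τ_2 = 16.27/1.230 = 13.22 years.
Leg 3: γ = 9.24; τ_3 = 45.64/9.240 = 4.939 years.
Total proper time: τ_1 + 13.22 + 4.939 = 41.98, so τ_1 = 41.98 − 18.16 = 23.82 years.
γ_1 = 31.45/23.82 = 1.320; β = √(1 − 1/γ²) = √0.4264.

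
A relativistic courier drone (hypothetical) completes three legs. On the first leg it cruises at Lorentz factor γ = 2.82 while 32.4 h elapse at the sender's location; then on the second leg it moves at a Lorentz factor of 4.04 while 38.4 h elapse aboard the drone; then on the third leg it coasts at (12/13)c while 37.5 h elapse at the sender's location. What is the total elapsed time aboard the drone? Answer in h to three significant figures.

Leg 1: γ = 2.82; τ_1 = 32.4/2.820 = 11.49 h.
Leg 2: 38.4 h is already measured aboard the drone.
Leg 3: γ = 1/√(1 − (12/13)²) = 13/5 = 2.600; τ_3 = 37.5/2.600 = 14.42 h.
Total: 11.49 + 38.40 + 14.42 h.

τ = 64.3 h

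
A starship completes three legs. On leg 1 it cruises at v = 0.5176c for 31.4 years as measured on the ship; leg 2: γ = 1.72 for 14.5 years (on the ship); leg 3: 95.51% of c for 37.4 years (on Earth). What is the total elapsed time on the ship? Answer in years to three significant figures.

Leg 1: 31.4 years is already measured on the ship.
Leg 2: 14.5 years is already measured on the ship.
Leg 3: β = 0.9551; γ = 1/√(1 − 0.9551²) = 1/√0.08778 = 3.375; τ_3 = 37.4/3.375 = 11.08 years.
Total: 31.40 + 14.50 + 11.08 years.

τ = 57.0 years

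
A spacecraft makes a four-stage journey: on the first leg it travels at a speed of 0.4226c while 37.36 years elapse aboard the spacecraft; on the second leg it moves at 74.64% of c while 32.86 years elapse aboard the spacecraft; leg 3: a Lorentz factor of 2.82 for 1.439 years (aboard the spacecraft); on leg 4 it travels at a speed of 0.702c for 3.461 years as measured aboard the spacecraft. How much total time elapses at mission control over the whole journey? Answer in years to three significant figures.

Leg 1: γ = 1/√(1 − 0.4226²) = 1/√0.8214 = 1.103; Δt_1 = 1.103 × 37.36 = 41.22 years.
Leg 2: β = 0.7464; γ = 1/√(1 − 0.7464²) = 1/√0.4429 = 1.503; Δt_2 = 1.503 × 32.86 = 49.38 years.
Leg 3: γ = 2.82; Δt_3 = 2.820 × 1.439 = 4.058 years.
Leg 4: γ = 1/√(1 − 0.702²) = 1/√0.5072 = 1.404; Δt_4 = 1.404 × 3.461 = 4.860 years.
Total: 41.22 + 49.38 + 4.058 + 4.860 years.

Δt = 99.5 years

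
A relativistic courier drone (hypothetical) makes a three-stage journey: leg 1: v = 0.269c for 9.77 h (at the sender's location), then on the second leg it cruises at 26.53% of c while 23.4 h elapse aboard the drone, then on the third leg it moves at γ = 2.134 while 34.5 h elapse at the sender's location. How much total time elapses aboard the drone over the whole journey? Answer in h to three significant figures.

τ = 49.0 h

Leg 1: γ = 1/√(1 − 0.269²) = 1/√0.9276 = 1.038; τ_1 = 9.77/1.038 = 9.410 h.
Leg 2: 23.4 h is already measured aboard the drone.
Leg 3: γ = 2.134; τ_3 = 34.5/2.134 = 16.17 h.
Total: 9.410 + 23.40 + 16.17 h.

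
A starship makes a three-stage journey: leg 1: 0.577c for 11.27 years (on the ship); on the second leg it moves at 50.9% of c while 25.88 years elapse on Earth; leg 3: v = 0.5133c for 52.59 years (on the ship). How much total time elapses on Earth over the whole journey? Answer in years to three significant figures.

Leg 1: γ = 1/√(1 − 0.577²) = 1/√0.6671 = 1.224; Δt_1 = 1.224 × 11.27 = 13.80 years.
Leg 2: 25.88 years is already measured on Earth.
Leg 3: γ = 1/√(1 − 0.5133²) = 1/√0.7365 = 1.165; Δt_3 = 1.165 × 52.59 = 61.28 years.
Total: 13.80 + 25.88 + 61.28 years.

Δt = 101 years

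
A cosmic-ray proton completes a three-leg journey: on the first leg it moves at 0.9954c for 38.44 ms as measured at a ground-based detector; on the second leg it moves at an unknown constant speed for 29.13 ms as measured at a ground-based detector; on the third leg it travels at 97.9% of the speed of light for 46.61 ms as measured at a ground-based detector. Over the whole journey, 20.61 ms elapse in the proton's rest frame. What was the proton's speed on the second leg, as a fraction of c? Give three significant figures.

Leg 1: γ = 1/√(1 − 0.9954²) = 1/√0.009179 = 10.44; τ_1 = 38.44/10.44 = 3.683 ms.
Leg 2: speed unknown; τ_2 = 29.13/γ_2.
Leg 3: β = 0.979; γ = 1/√(1 − 0.979²) = 1/√0.04156 = 4.905; τ_3 = 46.61/4.905 = 9.502 ms.
Total proper time: 3.683 + τ_2 + 9.502 = 20.61, so τ_2 = 20.61 − 13.18 = 7.425 ms.
γ_2 = 29.13/7.425 = 3.923; β = √(1 − 1/γ²) = √0.9350.

β = 0.967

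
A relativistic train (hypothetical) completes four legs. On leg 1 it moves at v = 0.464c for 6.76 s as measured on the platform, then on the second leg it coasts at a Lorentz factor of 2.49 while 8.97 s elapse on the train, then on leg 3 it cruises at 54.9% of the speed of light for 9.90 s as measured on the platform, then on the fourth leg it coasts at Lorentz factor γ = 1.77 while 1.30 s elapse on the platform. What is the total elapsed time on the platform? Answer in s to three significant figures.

Leg 1: 6.76 s is already measured on the platform.
Leg 2: γ = 2.49; Δt_2 = 2.490 × 8.97 = 22.34 s.
Leg 3: 9.90 s is already measured on the platform.
Leg 4: 1.30 s is already measured on the platform.
Total: 6.760 + 22.34 + 9.900 + 1.300 s.

Δt = 40.3 s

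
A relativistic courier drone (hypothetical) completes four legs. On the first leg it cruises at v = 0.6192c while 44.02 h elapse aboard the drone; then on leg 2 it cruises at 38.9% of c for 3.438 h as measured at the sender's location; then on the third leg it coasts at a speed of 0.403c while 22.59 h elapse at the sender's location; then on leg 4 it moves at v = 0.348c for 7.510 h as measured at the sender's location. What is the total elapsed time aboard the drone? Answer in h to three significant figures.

τ = 74.9 h

Leg 1: 44.02 h is already measured aboard the drone.
Leg 2: β = 0.389; γ = 1/√(1 − 0.389²) = 1/√0.8487 = 1.085; τ_2 = 3.438/1.085 = 3.167 h.
Leg 3: γ = 1/√(1 − 0.403²) = 1/√0.8376 = 1.093; τ_3 = 22.59/1.093 = 20.67 h.
Leg 4: γ = 1/√(1 − 0.348²) = 1/√0.8789 = 1.067; τ_4 = 7.510/1.067 = 7.041 h.
Total: 44.02 + 3.167 + 20.67 + 7.041 h.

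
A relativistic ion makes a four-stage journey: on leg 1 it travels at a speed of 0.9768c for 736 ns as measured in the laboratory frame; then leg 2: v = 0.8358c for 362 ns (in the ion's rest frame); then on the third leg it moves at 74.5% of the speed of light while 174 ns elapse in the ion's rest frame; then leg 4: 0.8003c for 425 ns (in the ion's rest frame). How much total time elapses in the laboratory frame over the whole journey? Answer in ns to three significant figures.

Leg 1: 736 ns is already measured in the laboratory frame.
Leg 2: γ = 1/√(1 − 0.8358²) = 1/√0.3014 = 1.821; Δt_2 = 1.821 × 362 = 659.3 ns.
Leg 3: β = 0.745; γ = 1/√(1 − 0.745²) = 1/√0.4450 = 1.499; Δt_3 = 1.499 × 174 = 260.8 ns.
Leg 4: γ = 1/√(1 − 0.8003²) = 1/√0.3595 = 1.668; Δt_4 = 1.668 × 425 = 708.8 ns.
Total: 736.0 + 659.3 + 260.8 + 708.8 ns.

Δt = 2360 ns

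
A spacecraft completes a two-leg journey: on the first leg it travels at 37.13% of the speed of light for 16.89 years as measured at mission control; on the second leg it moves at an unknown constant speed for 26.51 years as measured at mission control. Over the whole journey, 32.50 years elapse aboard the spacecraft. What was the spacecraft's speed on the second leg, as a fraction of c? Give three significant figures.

Leg 1: β = 0.3713; γ = 1/√(1 − 0.3713²) = 1/√0.8621 = 1.077; τ_1 = 16.89/1.077 = 15.68 years.
Leg 2: speed unknown; τ_2 = 26.51/γ_2.
Total proper time: 15.68 + τ_2 = 32.50, so τ_2 = 32.50 − 15.68 = 16.82 years.
γ_2 = 26.51/16.82 = 1.576; β = √(1 − 1/γ²) = √0.5976.

β = 0.773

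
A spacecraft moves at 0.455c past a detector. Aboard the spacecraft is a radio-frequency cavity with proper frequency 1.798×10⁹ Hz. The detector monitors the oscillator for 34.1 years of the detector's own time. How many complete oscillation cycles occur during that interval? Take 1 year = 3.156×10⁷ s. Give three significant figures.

γ = 1/√(1 − 0.455²) = 1/√0.7930 = 1.123
During 34.1 years of lab time, the oscillator's proper time advances by τ = Δt/γ = 34.1/1.123 = 30.37 years = 9.583×10⁸ s.
N = f × τ = 1.798×10⁹ × 9.583×10⁸ = 1.723×10¹⁸.

N = 1.72×10¹⁸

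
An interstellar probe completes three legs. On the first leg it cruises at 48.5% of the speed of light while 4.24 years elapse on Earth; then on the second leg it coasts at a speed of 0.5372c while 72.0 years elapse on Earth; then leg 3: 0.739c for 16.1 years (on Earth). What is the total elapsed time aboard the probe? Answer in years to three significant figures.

Leg 1: β = 0.485; γ = 1/√(1 − 0.485²) = 1/√0.7648 = 1.143; τ_1 = 4.24/1.143 = 3.708 years.
Leg 2: γ = 1/√(1 − 0.5372²) = 1/√0.7114 = 1.186; τ_2 = 72.0/1.186 = 60.73 years.
Leg 3: γ = 1/√(1 − 0.739²) = 1/√0.4539 = 1.484; τ_3 = 16.1/1.484 = 10.85 years.
Total: 3.708 + 60.73 + 10.85 years.

τ = 75.3 years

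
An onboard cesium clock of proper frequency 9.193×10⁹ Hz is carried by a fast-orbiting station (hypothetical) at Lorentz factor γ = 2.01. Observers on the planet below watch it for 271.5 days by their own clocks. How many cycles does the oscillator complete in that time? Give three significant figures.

γ = 2.01
During 271.5 days of lab time, the oscillator's proper time advances by τ = Δt/γ = 271.5/2.010 = 135.1 days = 1.167×10⁷ s.
N = f × τ = 9.193×10⁹ × 1.167×10⁷ = 1.073×10¹⁷.

N = 1.07×10¹⁷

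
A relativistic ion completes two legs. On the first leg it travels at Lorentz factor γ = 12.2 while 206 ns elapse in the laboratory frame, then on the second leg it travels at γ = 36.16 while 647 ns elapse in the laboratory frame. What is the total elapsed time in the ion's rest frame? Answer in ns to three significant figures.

τ = 34.8 ns

Leg 1: γ = 12.2; τ_1 = 206/12.20 = 16.89 ns.
Leg 2: γ = 36.16; τ_2 = 647/36.16 = 17.89 ns.
Total: 16.89 + 17.89 ns.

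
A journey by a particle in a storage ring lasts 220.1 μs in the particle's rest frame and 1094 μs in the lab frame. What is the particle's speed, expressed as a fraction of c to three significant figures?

v = 0.980c

The proper time is measured in the particle's rest frame (both events occur at the particle's location); Δt is measured in the lab frame. γ = Δt/τ = 1094/220.1 = 4.970.
β = √(1 − 1/γ²) = √(1 − 0.04048) = √0.9595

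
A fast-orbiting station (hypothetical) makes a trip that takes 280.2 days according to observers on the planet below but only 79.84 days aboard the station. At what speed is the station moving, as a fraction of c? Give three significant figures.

β = 0.959

The proper time is measured aboard the station (both events occur at the station's location); Δt is measured on the planet below. γ = Δt/τ = 280.2/79.84 = 3.510.
β = √(1 − 1/γ²) = √(1 − 0.08119) = √0.9188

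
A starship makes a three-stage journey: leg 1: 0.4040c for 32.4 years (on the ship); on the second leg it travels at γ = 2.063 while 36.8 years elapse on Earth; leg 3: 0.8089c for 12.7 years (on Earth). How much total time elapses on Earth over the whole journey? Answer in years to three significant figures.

Leg 1: γ = 1/√(1 − 0.4040²) = 1/√0.8368 = 1.093; Δt_1 = 1.093 × 32.4 = 35.42 years.
Leg 2: 36.8 years is already measured on Earth.
Leg 3: 12.7 years is already measured on Earth.
Total: 35.42 + 36.80 + 12.70 years.

Δt = 84.9 years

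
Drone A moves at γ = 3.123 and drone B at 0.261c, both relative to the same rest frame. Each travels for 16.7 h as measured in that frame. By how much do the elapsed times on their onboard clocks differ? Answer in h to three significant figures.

|τ_A − τ_B| = 10.8 h

A: γ = 3.123; τ_A = 16.7/3.123 = 5.347 h.
B: γ = 1/√(1 − 0.261²) = 1/√0.9319 = 1.036; τ_B = 16.7/1.036 = 16.12 h.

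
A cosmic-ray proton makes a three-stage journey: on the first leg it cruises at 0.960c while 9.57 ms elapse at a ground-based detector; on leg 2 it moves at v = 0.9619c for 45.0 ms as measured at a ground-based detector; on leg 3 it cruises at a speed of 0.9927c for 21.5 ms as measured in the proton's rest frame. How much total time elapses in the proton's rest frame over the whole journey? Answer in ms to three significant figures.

Leg 1: γ = 1/√(1 − 0.960²) = 25/7 ≈ 3.571; τ_1 = 9.57/3.571 = 2.680 ms.
Leg 2: γ = 1/√(1 − 0.9619²) = 1/√0.07475 = 3.658; τ_2 = 45.0/3.658 = 12.30 ms.
Leg 3: 21.5 ms is already measured in the proton's rest frame.
Total: 2.680 + 12.30 + 21.50 ms.

τ = 36.5 ms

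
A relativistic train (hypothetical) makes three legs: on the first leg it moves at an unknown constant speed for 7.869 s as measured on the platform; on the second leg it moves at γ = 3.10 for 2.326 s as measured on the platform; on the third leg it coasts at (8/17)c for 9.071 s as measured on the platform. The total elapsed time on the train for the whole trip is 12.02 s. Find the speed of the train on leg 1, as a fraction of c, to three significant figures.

Leg 1: speed unknown; τ_1 = 7.869/γ_1.
Leg 2: γ = 3.10; τ_2 = 2.326/3.100 = 0.7503 s.
Leg 3: γ = 1/√(1 − (8/17)²) = 17/15 ≈ 1.133; τ_3 = 9.071/1.133 = 8.004 s.
Total proper time: τ_1 + 0.7503 + 8.004 = 12.02, so τ_1 = 12.02 − 8.754 = 3.266 s.
γ_1 = 7.869/3.266 = 2.409; β = √(1 − 1/γ²) = √0.8278.

β = 0.910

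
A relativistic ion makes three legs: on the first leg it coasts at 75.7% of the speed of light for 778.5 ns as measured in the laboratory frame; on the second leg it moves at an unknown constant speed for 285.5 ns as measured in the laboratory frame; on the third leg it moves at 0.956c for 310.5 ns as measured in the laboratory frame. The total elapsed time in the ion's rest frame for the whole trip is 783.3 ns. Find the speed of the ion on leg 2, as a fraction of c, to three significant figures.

Leg 1: β = 0.757; γ = 1/√(1 − 0.757²) = 1/√0.4270 = 1.530; τ_1 = 778.5/1.530 = 508.7 ns.
Leg 2: speed unknown; τ_2 = 285.5/γ_2.
Leg 3: γ = 1/√(1 − 0.956²) = 1/√0.08606 = 3.409; τ_3 = 310.5/3.409 = 91.09 ns.
Total proper time: 508.7 + τ_2 + 91.09 = 783.3, so τ_2 = 783.3 − 599.8 = 183.5 ns.
γ_2 = 285.5/183.5 = 1.556; β = √(1 − 1/γ²) = √0.5868.

β = 0.766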